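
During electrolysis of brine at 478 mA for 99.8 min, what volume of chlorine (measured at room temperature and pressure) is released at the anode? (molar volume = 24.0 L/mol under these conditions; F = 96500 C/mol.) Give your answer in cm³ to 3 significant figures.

Charge passed = 0.478 × 5988 = 2862 C
n(e⁻) = 2862 / 96500 = 0.02966 mol
2Cl⁻ → Cl₂ + 2e⁻, so n(Cl₂) = 0.02966 / 2 = 0.01483 mol
V = 0.01483 × 24.0 = 0.3559 L
= 356 cm³

356 cm³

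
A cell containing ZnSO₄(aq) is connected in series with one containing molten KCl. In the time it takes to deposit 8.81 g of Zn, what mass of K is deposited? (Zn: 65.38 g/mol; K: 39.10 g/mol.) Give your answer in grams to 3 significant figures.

n(Zn) = 8.81 / 65.38 = 0.1348 mol
Zn²⁺ + 2e⁻ → Zn, so n(e⁻) = 2 × 0.1348 = 0.2696 mol
Since the cells are in series, n(e⁻) in the K cell is also 0.2696 mol.
K⁺ + e⁻ → K, so n(K) = 0.2696 mol
m(K) = 0.2696 × 39.10 = 10.5 g

10.5 g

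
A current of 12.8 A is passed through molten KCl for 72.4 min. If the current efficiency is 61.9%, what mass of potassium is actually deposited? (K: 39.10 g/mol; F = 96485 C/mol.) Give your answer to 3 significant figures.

13.9 g

Q = 12.8 × 4344 = 55600 C
n(e⁻) = 55600 / 96485 = 0.5763 mol
K⁺ + e⁻ → K, so theoretical m(K) = 0.5763 × 39.10 = 22.53 g
Actual mass = 61.9% × 22.53 = 13.9 g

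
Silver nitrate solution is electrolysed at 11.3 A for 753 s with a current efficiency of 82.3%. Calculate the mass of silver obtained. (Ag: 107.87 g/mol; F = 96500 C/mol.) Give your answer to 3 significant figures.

Q = 11.3 × 753 = 8509 C
n(e⁻) = 8509 / 96500 = 0.08818 mol
Ag⁺ + e⁻ → Ag, so theoretical m(Ag) = 0.08818 × 107.87 = 9.512 g
Actual mass = 82.3% × 9.512 = 7.83 g

7.83 g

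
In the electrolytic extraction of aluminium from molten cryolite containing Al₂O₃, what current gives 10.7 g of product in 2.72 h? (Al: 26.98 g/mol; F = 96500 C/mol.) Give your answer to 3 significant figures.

n(Al) = 10.7 / 26.98 = 0.3966 mol
Al³⁺ + 3e⁻ → Al, so n(e⁻) = 3 × 0.3966 = 1.190 mol
Q = 1.190 × 96500 = 1.148×10^5 C
I = Q / t = 1.148×10^5 / 9792 s = 11.7 A

11.7 A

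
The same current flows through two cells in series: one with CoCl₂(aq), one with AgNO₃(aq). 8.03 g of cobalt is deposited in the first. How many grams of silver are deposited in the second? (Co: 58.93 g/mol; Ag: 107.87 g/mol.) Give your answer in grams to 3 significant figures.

n(Co) = 8.03 / 58.93 = 0.1363 mol
Co²⁺ + 2e⁻ → Co, so n(e⁻) = 2 × 0.1363 = 0.2726 mol
Same current for the same time ⇒ same n(e⁻) = 0.2726 mol in both cells.
Ag⁺ + e⁻ → Ag, so n(Ag) = 0.2726 mol
m(Ag) = 0.2726 × 107.87 = 29.4 g

29.4 g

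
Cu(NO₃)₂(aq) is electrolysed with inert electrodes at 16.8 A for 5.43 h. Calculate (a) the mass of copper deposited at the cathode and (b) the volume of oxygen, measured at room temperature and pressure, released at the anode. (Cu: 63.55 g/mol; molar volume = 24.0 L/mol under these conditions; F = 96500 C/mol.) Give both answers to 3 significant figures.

Q = 16.8 × 19548 = 3.284×10^5 C; n(e⁻) = 3.284×10^5 / 96500 = 3.403 mol
Cathode: Cu²⁺ + 2e⁻ → Cu → n(Cu) = 3.403/2 = 1.702 mol → 108 g
Anode: 2H₂O → O₂ + 4H⁺ + 4e⁻ → n(O₂) = 3.403/4 = 0.8508 mol → 20.4 L

108 g Cu; 20.4 L O₂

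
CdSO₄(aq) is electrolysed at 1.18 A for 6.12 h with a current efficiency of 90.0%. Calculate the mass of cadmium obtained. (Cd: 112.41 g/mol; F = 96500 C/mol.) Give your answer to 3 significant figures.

Q = 1.18 × 22032 = 26000 C
n(e⁻) = 26000 / 96500 = 0.2694 mol
Cd²⁺ + 2e⁻ → Cd, so theoretical m(Cd) = 0.1347 × 112.41 = 15.14 g
Actual mass = 90.0% × 15.14 = 13.6 g

13.6 g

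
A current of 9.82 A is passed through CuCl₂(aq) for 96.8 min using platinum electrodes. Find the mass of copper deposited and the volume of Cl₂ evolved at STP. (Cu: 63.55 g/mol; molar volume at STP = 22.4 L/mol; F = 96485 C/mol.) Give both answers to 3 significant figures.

Q = 9.82 × 5808 = 57030 C; n(e⁻) = 57030 / 96485 = 0.5911 mol
Cathode: Cu²⁺ + 2e⁻ → Cu → n(Cu) = 0.5911/2 = 0.2956 mol → 18.8 g
Anode: 2Cl⁻ → Cl₂ + 2e⁻ → n(Cl₂) = 0.5911/2 = 0.2956 mol → 6.62 L

18.8 g Cu; 6.62 L Cl₂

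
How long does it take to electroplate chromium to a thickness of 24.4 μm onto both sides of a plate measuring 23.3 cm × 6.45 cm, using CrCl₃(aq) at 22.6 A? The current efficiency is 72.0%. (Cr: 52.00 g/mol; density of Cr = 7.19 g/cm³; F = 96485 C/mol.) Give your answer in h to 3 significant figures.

Plated area = 2 × 23.3 × 6.45 = 300.6 cm²
Volume = 300.6 × 24.4×10⁻⁴ cm = 0.7335 cm³
m(Cr) = 0.7335 × 7.19 = 5.274 g
n(Cr) = 5.274 / 52.00 = 0.1014 mol; n(e⁻) = 3 × 0.1014 = 0.3042 mol
Q = 0.3042 × 96485 / 0.720 = 40760 C
t = 40760 / 22.6 = 1804 s = 0.501 h

0.501 h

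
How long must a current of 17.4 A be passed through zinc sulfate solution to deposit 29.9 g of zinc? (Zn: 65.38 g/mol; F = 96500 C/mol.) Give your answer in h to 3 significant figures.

n(Zn) = 29.9 / 65.38 = 0.4573 mol
Zn²⁺ + 2e⁻ → Zn, so n(e⁻) = 2 × 0.4573 = 0.9146 mol
Q = 0.9146 × 96500 = 88260 C
t = Q / I = 88260 / 17.4 = 5072 s = 1.41 h

1.41 h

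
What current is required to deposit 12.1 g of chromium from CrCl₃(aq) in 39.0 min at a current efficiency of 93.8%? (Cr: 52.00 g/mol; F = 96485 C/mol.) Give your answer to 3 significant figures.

n(Cr) = 12.1 / 52.00 = 0.2327 mol
Cr³⁺ + 3e⁻ → Cr, so n(e⁻) = 3 × 0.2327 = 0.6981 mol
Q = 0.6981 × 96485 / 0.938 = 71810 C
I = Q / t = 71810 / 2340 s = 30.7 A

30.7 A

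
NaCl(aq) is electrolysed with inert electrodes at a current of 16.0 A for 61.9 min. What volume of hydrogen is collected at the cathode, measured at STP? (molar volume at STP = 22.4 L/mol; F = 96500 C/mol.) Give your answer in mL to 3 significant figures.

Q = It = 16.0 × 3714 = 59420 C
Moles of electrons = 59420 / 96500 = 0.6158 mol
2H⁺ + 2e⁻ → H₂, so n(H₂) = 0.6158 / 2 = 0.3079 mol
V = 0.3079 × 22.4 = 6.897 L
= 6900 mL

6900 mL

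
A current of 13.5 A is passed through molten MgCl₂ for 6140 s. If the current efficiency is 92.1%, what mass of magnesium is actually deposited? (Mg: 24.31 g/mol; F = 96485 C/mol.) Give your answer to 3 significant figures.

9.62 g

Q = 13.5 × 6140 = 82890 C
n(e⁻) = 82890 / 96485 = 0.8591 mol
Mg²⁺ + 2e⁻ → Mg, so theoretical m(Mg) = 0.4296 × 24.31 = 10.44 g
Actual mass = 92.1% × 10.44 = 9.62 g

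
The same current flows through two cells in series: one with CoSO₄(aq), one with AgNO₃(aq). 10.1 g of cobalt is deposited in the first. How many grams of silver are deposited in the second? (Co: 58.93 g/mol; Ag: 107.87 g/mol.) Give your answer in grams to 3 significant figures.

n(Co) = 10.1 / 58.93 = 0.1714 mol
Co²⁺ + 2e⁻ → Co, so n(e⁻) = 2 × 0.1714 = 0.3428 mol
In series, the same 0.3428 mol of electrons flows through the second cell.
Ag⁺ + e⁻ → Ag, so n(Ag) = 0.3428 mol
m(Ag) = 0.3428 × 107.87 = 37.0 g

37.0 g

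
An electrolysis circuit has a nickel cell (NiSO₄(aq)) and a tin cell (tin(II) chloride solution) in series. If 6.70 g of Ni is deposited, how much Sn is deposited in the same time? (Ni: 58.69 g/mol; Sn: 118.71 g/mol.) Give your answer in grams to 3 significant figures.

13.6 g

n(Ni) = 6.70 / 58.69 = 0.1142 mol
Ni²⁺ + 2e⁻ → Ni, so n(e⁻) = 2 × 0.1142 = 0.2284 mol
Since the cells are in series, n(e⁻) in the Sn cell is also 0.2284 mol.
Sn²⁺ + 2e⁻ → Sn, so n(Sn) = 0.2284 / 2 = 0.1142 mol
m(Sn) = 0.1142 × 118.71 = 13.6 g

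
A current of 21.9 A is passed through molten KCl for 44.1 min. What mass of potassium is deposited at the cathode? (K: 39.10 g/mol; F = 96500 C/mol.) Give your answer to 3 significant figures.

Charge passed = 21.9 × 2646 = 57950 C
n(e⁻) = 57950 / 96500 = 0.6005 mol
K⁺ + e⁻ → K, so n(K) = 0.6005 mol
m = 0.6005 × 39.10 = 23.5 g

23.5 g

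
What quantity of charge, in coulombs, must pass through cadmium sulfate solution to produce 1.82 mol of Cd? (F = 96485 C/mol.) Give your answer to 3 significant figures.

Cd²⁺ + 2e⁻ → Cd, so n(e⁻) = 2 × 1.82 = 3.640 mol
Q = 3.640 × 96485 = 3.512×10^5 C

3.51×10^5 C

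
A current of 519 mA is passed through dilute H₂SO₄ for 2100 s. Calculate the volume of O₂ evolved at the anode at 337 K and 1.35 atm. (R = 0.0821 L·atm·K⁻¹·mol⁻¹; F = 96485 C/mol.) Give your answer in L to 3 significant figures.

Q = 0.519 A × 2100 s = 1090 C
Moles of electrons = 1090 / 96485 = 0.01130 mol
2H₂O → O₂ + 4H⁺ + 4e⁻, so n(O₂) = 0.01130 / 4 = 0.002825 mol
V = nRT/P = 0.002825 × 0.0821 × 337 / 1.35 = 0.05790 L

0.0579 L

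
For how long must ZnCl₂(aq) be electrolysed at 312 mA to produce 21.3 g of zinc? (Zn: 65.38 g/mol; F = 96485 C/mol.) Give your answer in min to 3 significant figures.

n(Zn) = 21.3 / 65.38 = 0.3258 mol
Zn²⁺ + 2e⁻ → Zn, so n(e⁻) = 2 × 0.3258 = 0.6516 mol
Q = 0.6516 × 96485 = 62870 C
t = Q / I = 62870 / 0.312 = 2.015×10^5 s = 3360 min

3360 min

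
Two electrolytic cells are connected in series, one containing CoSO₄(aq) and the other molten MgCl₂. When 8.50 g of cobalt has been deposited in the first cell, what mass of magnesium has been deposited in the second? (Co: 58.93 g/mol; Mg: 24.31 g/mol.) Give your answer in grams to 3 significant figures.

3.51 g

n(Co) = 8.50 / 58.93 = 0.1442 mol
Co²⁺ + 2e⁻ → Co, so n(e⁻) = 2 × 0.1442 = 0.2884 mol
In series, the same 0.2884 mol of electrons flows through the second cell.
Mg²⁺ + 2e⁻ → Mg, so n(Mg) = 0.2884 / 2 = 0.1442 mol
m(Mg) = 0.1442 × 24.31 = 3.51 g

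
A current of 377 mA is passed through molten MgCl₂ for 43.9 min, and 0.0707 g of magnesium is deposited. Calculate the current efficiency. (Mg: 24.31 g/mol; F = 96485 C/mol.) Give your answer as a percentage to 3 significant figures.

Q = 0.377 × 2634 = 993.0 C
n(e⁻) = 993.0 / 96485 = 0.01029 mol
Mg²⁺ + 2e⁻ → Mg, so theoretical n(Mg) = 0.005145 mol → 0.1251 g
Efficiency = 0.0707 / 0.1251 = 0.5651 = 56.5%

56.5%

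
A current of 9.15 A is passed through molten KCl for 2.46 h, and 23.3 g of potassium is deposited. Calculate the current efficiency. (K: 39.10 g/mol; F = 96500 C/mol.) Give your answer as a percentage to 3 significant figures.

71.0%

Q = 9.15 × 8856 = 81030 C
n(e⁻) = 81030 / 96500 = 0.8397 mol
K⁺ + e⁻ → K, so theoretical n(K) = 0.8397 mol → 32.83 g
Efficiency = 23.3 / 32.83 = 0.7097 = 71.0%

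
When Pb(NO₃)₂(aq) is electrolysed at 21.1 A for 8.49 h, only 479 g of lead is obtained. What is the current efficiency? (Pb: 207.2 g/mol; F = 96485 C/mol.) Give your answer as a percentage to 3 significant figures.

69.2%

Q = 21.1 × 30564 = 6.449×10^5 C
n(e⁻) = 6.449×10^5 / 96485 = 6.684 mol
Pb²⁺ + 2e⁻ → Pb, so theoretical n(Pb) = 3.342 mol → 692.5 g
Efficiency = 479 / 692.5 = 0.6917 = 69.2%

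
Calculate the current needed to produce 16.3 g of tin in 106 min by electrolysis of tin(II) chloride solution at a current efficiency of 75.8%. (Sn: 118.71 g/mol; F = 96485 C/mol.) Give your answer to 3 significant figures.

5.50 A

n(Sn) = 16.3 / 118.71 = 0.1373 mol
Sn²⁺ + 2e⁻ → Sn, so n(e⁻) = 2 × 0.1373 = 0.2746 mol
Q = 0.2746 × 96485 / 0.758 = 34950 C
I = Q / t = 34950 / 6360 s = 5.50 A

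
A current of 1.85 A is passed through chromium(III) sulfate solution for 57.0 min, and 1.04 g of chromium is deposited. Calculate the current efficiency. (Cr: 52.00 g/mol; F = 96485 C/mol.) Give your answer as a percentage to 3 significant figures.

91.5%

Q = 1.85 × 3420 = 6327 C
n(e⁻) = 6327 / 96485 = 0.06557 mol
Cr³⁺ + 3e⁻ → Cr, so theoretical n(Cr) = 0.02186 mol → 1.137 g
Efficiency = 1.04 / 1.137 = 0.9147 = 91.5%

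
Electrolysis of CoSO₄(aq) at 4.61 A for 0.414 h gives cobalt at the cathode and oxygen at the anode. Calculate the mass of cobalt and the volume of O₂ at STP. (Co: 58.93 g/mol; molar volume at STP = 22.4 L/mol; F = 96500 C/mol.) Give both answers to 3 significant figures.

Q = 4.61 × 1490.4 = 6871 C; n(e⁻) = 6871 / 96500 = 0.07120 mol
Cathode: Co²⁺ + 2e⁻ → Co → n(Co) = 0.07120/2 = 0.03560 mol → 2.10 g
Anode: 2H₂O → O₂ + 4H⁺ + 4e⁻ → n(O₂) = 0.07120/4 = 0.01780 mol → 0.399 L

2.10 g Co; 0.399 L O₂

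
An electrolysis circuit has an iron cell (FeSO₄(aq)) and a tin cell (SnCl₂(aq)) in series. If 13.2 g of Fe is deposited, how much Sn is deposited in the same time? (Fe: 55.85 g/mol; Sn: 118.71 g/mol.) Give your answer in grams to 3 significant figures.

28.1 g

n(Fe) = 13.2 / 55.85 = 0.2363 mol
Fe²⁺ + 2e⁻ → Fe, so n(e⁻) = 2 × 0.2363 = 0.4726 mol
The cells are in series, so the same charge (and hence the same n(e⁻) = 0.4726 mol) passes through both.
Sn²⁺ + 2e⁻ → Sn, so n(Sn) = 0.4726 / 2 = 0.2363 mol
m(Sn) = 0.2363 × 118.71 = 28.1 g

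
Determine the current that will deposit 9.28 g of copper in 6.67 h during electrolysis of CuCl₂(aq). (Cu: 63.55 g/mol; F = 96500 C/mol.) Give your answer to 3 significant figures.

1.17 A

n(Cu) = 9.28 / 63.55 = 0.1460 mol
Cu²⁺ + 2e⁻ → Cu, so n(e⁻) = 2 × 0.1460 = 0.2920 mol
Q = 0.2920 × 96500 = 28180 C
I = Q / t = 28180 / 24012 s = 1.17 A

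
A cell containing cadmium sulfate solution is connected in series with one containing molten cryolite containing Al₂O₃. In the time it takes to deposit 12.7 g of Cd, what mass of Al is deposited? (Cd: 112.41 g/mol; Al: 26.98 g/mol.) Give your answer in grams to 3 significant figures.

n(Cd) = 12.7 / 112.41 = 0.1130 mol
Cd²⁺ + 2e⁻ → Cd, so n(e⁻) = 2 × 0.1130 = 0.2260 mol
Same current for the same time ⇒ same n(e⁻) = 0.2260 mol in both cells.
Al³⁺ + 3e⁻ → Al, so n(Al) = 0.2260 / 3 = 0.07533 mol
m(Al) = 0.07533 × 26.98 = 2.03 g

2.03 g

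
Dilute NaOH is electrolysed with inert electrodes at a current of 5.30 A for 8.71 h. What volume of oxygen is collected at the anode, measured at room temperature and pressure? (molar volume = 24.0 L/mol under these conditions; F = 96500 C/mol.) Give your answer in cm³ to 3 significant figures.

10300 cm³

Q = It = 5.30 × 31356 = 1.662×10^5 C
n(e⁻) = 1.662×10^5 / 96500 = 1.722 mol
2H₂O → O₂ + 4H⁺ + 4e⁻, so n(O₂) = 1.722 / 4 = 0.4305 mol
V = 0.4305 × 24.0 = 10.33 L
= 10300 cm³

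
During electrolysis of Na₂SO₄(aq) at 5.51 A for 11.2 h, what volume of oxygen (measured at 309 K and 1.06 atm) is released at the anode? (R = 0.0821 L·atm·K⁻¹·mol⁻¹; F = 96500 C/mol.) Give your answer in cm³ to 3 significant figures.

13800 cm³

Charge passed = 5.51 × 40320 = 2.222×10^5 C
n(e⁻) = Q/F = 2.222×10^5/96500 = 2.303 mol
2H₂O → O₂ + 4H⁺ + 4e⁻, so n(O₂) = 2.303 / 4 = 0.5758 mol
V = nRT/P = 0.5758 × 0.0821 × 309 / 1.06 = 13.78 L
= 13800 cm³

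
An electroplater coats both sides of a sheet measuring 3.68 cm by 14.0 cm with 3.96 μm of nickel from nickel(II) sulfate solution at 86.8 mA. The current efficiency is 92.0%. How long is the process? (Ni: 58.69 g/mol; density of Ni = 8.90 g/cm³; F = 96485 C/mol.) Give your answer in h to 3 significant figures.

4.15 h

Plated area = 2 × 3.68 × 14.0 = 103.0 cm²
Volume = 103.0 × 3.96×10⁻⁴ cm = 0.04079 cm³
m(Ni) = 0.04079 × 8.90 = 0.3630 g
n(Ni) = 0.3630 / 58.69 = 0.006185 mol; n(e⁻) = 2 × 0.006185 = 0.01237 mol
Q = 0.01237 × 96485 / 0.920 = 1297 C
t = 1297 / 0.0868 = 14940 s = 4.15 h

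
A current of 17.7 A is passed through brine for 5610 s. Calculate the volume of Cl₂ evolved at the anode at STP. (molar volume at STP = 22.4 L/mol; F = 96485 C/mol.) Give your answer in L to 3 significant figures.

Charge passed = 17.7 × 5610 = 99300 C
Moles of electrons = 99300 / 96485 = 1.029 mol
2Cl⁻ → Cl₂ + 2e⁻, so n(Cl₂) = 1.029 / 2 = 0.5145 mol
V = 0.5145 × 22.4 = 11.52 L

11.5 L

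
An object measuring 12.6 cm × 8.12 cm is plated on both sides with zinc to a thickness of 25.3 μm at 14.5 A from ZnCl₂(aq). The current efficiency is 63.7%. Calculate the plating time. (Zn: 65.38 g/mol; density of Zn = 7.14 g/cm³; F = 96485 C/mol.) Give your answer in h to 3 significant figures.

Plated area = 2 × 12.6 × 8.12 = 204.6 cm²
Volume = 204.6 × 25.3×10⁻⁴ cm = 0.5176 cm³
m(Zn) = 0.5176 × 7.14 = 3.696 g
n(Zn) = 3.696 / 65.38 = 0.05653 mol; n(e⁻) = 2 × 0.05653 = 0.1131 mol
Q = 0.1131 × 96485 / 0.637 = 17130 C
t = 17130 / 14.5 = 1181 s = 0.328 h

0.328 h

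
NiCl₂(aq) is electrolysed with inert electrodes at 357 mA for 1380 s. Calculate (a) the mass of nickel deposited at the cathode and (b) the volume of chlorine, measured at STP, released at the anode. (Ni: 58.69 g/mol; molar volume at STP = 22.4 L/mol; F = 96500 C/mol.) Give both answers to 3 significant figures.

Q = 0.357 × 1380 = 492.7 C; n(e⁻) = 492.7 / 96500 = 0.005106 mol
Cathode: Ni²⁺ + 2e⁻ → Ni → n(Ni) = 0.005106/2 = 0.002553 mol → 0.150 g
Anode: 2Cl⁻ → Cl₂ + 2e⁻ → n(Cl₂) = 0.005106/2 = 0.002553 mol → 0.0572 L

0.150 g Ni; 0.0572 L Cl₂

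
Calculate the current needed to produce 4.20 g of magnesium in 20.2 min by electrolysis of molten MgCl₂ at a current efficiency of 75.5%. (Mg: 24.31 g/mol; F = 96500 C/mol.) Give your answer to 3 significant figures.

36.4 A

n(Mg) = 4.20 / 24.31 = 0.1728 mol
Mg²⁺ + 2e⁻ → Mg, so n(e⁻) = 2 × 0.1728 = 0.3456 mol
Q = 0.3456 × 96500 / 0.755 = 44170 C
I = Q / t = 44170 / 1212 s = 36.4 A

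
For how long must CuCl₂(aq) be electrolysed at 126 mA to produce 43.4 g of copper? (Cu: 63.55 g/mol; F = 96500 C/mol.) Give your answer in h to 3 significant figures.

n(Cu) = 43.4 / 63.55 = 0.6829 mol
Cu²⁺ + 2e⁻ → Cu, so n(e⁻) = 2 × 0.6829 = 1.366 mol
Q = 1.366 × 96500 = 1.318×10^5 C
t = Q / I = 1.318×10^5 / 0.126 = 1.046×10^6 s = 291 h

291 h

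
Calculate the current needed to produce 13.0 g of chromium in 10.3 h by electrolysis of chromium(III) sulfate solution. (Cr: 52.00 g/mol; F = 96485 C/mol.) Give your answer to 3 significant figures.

1.95 A

n(Cr) = 13.0 / 52.00 = 0.2500 mol
Cr³⁺ + 3e⁻ → Cr, so n(e⁻) = 3 × 0.2500 = 0.7500 mol
Q = 0.7500 × 96485 = 72360 C
I = Q / t = 72360 / 37080 s = 1.95 A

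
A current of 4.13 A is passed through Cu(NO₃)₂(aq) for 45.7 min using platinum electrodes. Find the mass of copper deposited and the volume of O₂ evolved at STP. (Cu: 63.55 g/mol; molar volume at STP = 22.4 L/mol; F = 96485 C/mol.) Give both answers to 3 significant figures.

Q = 4.13 × 2742 = 11320 C; n(e⁻) = 11320 / 96485 = 0.1173 mol
Cathode: Cu²⁺ + 2e⁻ → Cu → n(Cu) = 0.1173/2 = 0.05865 mol → 3.73 g
Anode: 2H₂O → O₂ + 4H⁺ + 4e⁻ → n(O₂) = 0.1173/4 = 0.02933 mol → 0.657 L

3.73 g Cu; 0.657 L O₂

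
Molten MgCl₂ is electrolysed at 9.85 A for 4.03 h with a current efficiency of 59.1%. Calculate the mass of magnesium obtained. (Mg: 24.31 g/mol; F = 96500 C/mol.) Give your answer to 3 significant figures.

10.6 g

Q = 9.85 × 14508 = 1.429×10^5 C
n(e⁻) = 1.429×10^5 / 96500 = 1.481 mol
Mg²⁺ + 2e⁻ → Mg, so theoretical m(Mg) = 0.7405 × 24.31 = 18.00 g
Actual mass = 59.1% × 18.00 = 10.6 g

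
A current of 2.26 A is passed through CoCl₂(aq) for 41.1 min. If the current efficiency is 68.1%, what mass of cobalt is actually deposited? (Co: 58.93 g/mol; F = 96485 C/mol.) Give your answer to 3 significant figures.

1.16 g

Q = 2.26 × 2466 = 5573 C
n(e⁻) = 5573 / 96485 = 0.05776 mol
Co²⁺ + 2e⁻ → Co, so theoretical m(Co) = 0.02888 × 58.93 = 1.702 g
Actual mass = 68.1% × 1.702 = 1.16 g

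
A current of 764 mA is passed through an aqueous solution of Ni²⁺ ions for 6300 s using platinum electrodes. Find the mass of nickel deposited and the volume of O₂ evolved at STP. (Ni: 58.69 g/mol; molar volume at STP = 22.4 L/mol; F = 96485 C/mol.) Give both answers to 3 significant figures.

1.46 g Ni; 0.279 L O₂

Q = 0.764 × 6300 = 4813 C; n(e⁻) = 4813 / 96485 = 0.04988 mol
Cathode: Ni²⁺ + 2e⁻ → Ni → n(Ni) = 0.04988/2 = 0.02494 mol → 1.46 g
Anode: 2H₂O → O₂ + 4H⁺ + 4e⁻ → n(O₂) = 0.04988/4 = 0.01247 mol → 0.279 L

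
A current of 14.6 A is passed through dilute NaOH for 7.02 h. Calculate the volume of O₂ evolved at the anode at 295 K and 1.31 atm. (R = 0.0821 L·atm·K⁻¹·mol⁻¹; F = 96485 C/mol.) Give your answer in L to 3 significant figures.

Q = 14.6 A × 25272 s = 3.690×10^5 C
Moles of electrons = 3.690×10^5 / 96485 = 3.824 mol
2H₂O → O₂ + 4H⁺ + 4e⁻, so n(O₂) = 3.824 / 4 = 0.9560 mol
V = nRT/P = 0.9560 × 0.0821 × 295 / 1.31 = 17.67 L

17.7 L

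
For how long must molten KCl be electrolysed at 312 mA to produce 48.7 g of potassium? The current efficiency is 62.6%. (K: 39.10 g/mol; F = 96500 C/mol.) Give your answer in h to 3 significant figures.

171 h

n(K) = 48.7 / 39.10 = 1.246 mol
K⁺ + e⁻ → K, so n(e⁻) = 1.246 mol
Q = 1.246 × 96500 / 0.626 = 1.921×10^5 C
t = Q / I = 1.921×10^5 / 0.312 = 6.157×10^5 s = 171 h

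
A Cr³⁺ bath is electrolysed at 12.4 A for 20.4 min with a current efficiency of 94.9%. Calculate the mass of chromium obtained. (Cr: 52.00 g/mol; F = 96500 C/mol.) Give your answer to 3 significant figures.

2.59 g

Q = 12.4 × 1224 = 15180 C
n(e⁻) = 15180 / 96500 = 0.1573 mol
Cr³⁺ + 3e⁻ → Cr, so theoretical m(Cr) = 0.05243 × 52.00 = 2.726 g
Actual mass = 94.9% × 2.726 = 2.59 g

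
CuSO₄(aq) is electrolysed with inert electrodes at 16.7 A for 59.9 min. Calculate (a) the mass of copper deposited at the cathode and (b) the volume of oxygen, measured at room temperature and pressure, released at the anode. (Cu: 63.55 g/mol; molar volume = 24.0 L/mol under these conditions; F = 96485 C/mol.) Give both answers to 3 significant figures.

19.8 g Cu; 3.73 L O₂

Q = 16.7 × 3594 = 60020 C; n(e⁻) = 60020 / 96485 = 0.6221 mol
Cathode: Cu²⁺ + 2e⁻ → Cu → n(Cu) = 0.6221/2 = 0.3111 mol → 19.8 g
Anode: 2H₂O → O₂ + 4H⁺ + 4e⁻ → n(O₂) = 0.6221/4 = 0.1555 mol → 3.73 L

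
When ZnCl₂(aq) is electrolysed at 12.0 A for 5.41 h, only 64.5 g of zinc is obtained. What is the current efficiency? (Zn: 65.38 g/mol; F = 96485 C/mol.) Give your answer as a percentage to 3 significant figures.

Q = 12.0 × 19476 = 2.337×10^5 C
n(e⁻) = 2.337×10^5 / 96485 = 2.422 mol
Zn²⁺ + 2e⁻ → Zn, so theoretical n(Zn) = 1.211 mol → 79.18 g
Efficiency = 64.5 / 79.18 = 0.8146 = 81.5%

81.5%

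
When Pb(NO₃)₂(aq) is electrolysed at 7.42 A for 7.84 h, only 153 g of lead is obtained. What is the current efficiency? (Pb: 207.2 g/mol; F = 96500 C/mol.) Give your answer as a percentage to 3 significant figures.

Q = 7.42 × 28224 = 2.094×10^5 C
n(e⁻) = 2.094×10^5 / 96500 = 2.170 mol
Pb²⁺ + 2e⁻ → Pb, so theoretical n(Pb) = 1.085 mol → 224.8 g
Efficiency = 153 / 224.8 = 0.6806 = 68.1%

68.1%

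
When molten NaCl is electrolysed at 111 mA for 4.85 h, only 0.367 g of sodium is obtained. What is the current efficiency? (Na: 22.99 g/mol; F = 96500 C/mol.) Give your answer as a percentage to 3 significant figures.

79.5%

Q = 0.111 × 17460 = 1938 C
n(e⁻) = 1938 / 96500 = 0.02008 mol
Na⁺ + e⁻ → Na, so theoretical n(Na) = 0.02008 mol → 0.4616 g
Efficiency = 0.367 / 0.4616 = 0.7951 = 79.5%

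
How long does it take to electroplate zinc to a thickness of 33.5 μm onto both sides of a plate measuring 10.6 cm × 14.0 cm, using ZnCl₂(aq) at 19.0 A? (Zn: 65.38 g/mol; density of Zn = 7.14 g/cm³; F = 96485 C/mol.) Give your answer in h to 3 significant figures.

0.306 h

Plated area = 2 × 10.6 × 14.0 = 296.8 cm²
Volume = 296.8 × 33.5×10⁻⁴ cm = 0.9943 cm³
m(Zn) = 0.9943 × 7.14 = 7.099 g
n(Zn) = 7.099 / 65.38 = 0.1086 mol; n(e⁻) = 2 × 0.1086 = 0.2172 mol
Q = 0.2172 × 96485 = 20960 C
t = 20960 / 19.0 = 1103 s = 0.306 h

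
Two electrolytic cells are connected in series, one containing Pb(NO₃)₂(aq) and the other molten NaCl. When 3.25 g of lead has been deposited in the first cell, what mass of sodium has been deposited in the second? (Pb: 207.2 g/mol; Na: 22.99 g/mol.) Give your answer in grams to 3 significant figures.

n(Pb) = 3.25 / 207.2 = 0.01569 mol
Pb²⁺ + 2e⁻ → Pb, so n(e⁻) = 2 × 0.01569 = 0.03138 mol
In series, the same 0.03138 mol of electrons flows through the second cell.
Na⁺ + e⁻ → Na, so n(Na) = 0.03138 mol
m(Na) = 0.03138 × 22.99 = 0.721 g

0.721 g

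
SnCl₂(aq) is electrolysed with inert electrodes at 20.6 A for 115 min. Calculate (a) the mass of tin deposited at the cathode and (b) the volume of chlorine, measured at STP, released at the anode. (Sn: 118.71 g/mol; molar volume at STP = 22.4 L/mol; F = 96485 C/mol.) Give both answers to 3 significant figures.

87.4 g Sn; 16.5 L Cl₂

Q = 20.6 × 6900 = 1.421×10^5 C; n(e⁻) = 1.421×10^5 / 96485 = 1.473 mol
Cathode: Sn²⁺ + 2e⁻ → Sn → n(Sn) = 1.473/2 = 0.7365 mol → 87.4 g
Anode: 2Cl⁻ → Cl₂ + 2e⁻ → n(Cl₂) = 1.473/2 = 0.7365 mol → 16.5 L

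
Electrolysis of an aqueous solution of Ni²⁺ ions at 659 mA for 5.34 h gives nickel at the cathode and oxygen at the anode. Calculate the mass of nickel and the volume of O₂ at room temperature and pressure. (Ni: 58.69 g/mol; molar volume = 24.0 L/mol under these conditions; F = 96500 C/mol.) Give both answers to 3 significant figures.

3.85 g Ni; 0.788 L O₂

Q = 0.659 × 19224 = 12670 C; n(e⁻) = 12670 / 96500 = 0.1313 mol
Cathode: Ni²⁺ + 2e⁻ → Ni → n(Ni) = 0.1313/2 = 0.06565 mol → 3.85 g
Anode: 2H₂O → O₂ + 4H⁺ + 4e⁻ → n(O₂) = 0.1313/4 = 0.03283 mol → 0.788 L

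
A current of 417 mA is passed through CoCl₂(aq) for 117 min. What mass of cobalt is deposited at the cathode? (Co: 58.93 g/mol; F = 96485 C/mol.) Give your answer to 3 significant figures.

0.894 g

Q = It = 0.417 × 7020 = 2927 C
n(e⁻) = Q/F = 2927/96485 = 0.03034 mol
Co²⁺ + 2e⁻ → Co, so n(Co) = 0.03034 / 2 = 0.01517 mol
m = 0.01517 × 58.93 = 0.894 g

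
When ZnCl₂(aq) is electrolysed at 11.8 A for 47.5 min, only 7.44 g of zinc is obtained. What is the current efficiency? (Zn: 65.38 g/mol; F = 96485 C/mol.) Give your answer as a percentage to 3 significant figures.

Q = 11.8 × 2850 = 33630 C
n(e⁻) = 33630 / 96485 = 0.3486 mol
Zn²⁺ + 2e⁻ → Zn, so theoretical n(Zn) = 0.1743 mol → 11.40 g
Efficiency = 7.44 / 11.40 = 0.6526 = 65.3%

65.3%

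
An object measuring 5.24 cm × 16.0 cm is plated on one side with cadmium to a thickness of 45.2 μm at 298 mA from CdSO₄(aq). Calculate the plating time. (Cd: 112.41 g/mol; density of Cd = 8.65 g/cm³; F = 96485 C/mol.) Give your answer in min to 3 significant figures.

315 min

Plated area = 5.24 × 16.0 = 83.84 cm²
Volume = 83.84 × 45.2×10⁻⁴ cm = 0.3790 cm³
m(Cd) = 0.3790 × 8.65 = 3.278 g
n(Cd) = 3.278 / 112.41 = 0.02916 mol; n(e⁻) = 2 × 0.02916 = 0.05832 mol
Q = 0.05832 × 96485 = 5627 C
t = 5627 / 0.298 = 18880 s = 315 min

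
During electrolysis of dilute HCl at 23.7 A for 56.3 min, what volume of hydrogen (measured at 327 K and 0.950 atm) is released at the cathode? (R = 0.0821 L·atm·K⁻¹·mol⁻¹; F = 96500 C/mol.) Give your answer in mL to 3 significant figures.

11700 mL

Q = 23.7 A × 3378 s = 80060 C
Moles of electrons = 80060 / 96500 = 0.8296 mol
2H⁺ + 2e⁻ → H₂, so n(H₂) = 0.8296 / 2 = 0.4148 mol
V = nRT/P = 0.4148 × 0.0821 × 327 / 0.950 = 11.72 L
= 11700 mL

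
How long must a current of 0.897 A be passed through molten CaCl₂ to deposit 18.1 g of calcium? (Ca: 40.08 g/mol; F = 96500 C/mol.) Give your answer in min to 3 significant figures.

1620 min

n(Ca) = 18.1 / 40.08 = 0.4516 mol
Ca²⁺ + 2e⁻ → Ca, so n(e⁻) = 2 × 0.4516 = 0.9032 mol
Q = 0.9032 × 96500 = 87160 C
t = Q / I = 87160 / 0.897 = 97170 s = 1620 min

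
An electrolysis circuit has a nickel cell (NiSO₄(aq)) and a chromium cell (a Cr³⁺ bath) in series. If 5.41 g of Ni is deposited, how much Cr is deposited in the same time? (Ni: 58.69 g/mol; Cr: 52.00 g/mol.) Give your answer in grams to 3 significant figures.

n(Ni) = 5.41 / 58.69 = 0.09218 mol
Ni²⁺ + 2e⁻ → Ni, so n(e⁻) = 2 × 0.09218 = 0.1844 mol
The cells are in series, so the same charge (and hence the same n(e⁻) = 0.1844 mol) passes through both.
Cr³⁺ + 3e⁻ → Cr, so n(Cr) = 0.1844 / 3 = 0.06147 mol
m(Cr) = 0.06147 × 52.00 = 3.20 g

3.20 g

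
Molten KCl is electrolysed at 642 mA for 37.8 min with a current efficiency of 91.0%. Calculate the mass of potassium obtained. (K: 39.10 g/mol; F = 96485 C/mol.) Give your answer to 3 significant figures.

0.537 g

Q = 0.642 × 2268 = 1456 C
n(e⁻) = 1456 / 96485 = 0.01509 mol
K⁺ + e⁻ → K, so theoretical m(K) = 0.01509 × 39.10 = 0.5900 g
Actual mass = 91.0% × 0.5900 = 0.537 g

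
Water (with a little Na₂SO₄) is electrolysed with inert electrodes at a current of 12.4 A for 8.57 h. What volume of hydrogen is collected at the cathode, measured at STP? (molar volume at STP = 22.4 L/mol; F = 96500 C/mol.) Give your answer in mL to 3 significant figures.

Q = It = 12.4 × 30852 = 3.826×10^5 C
n(e⁻) = 3.826×10^5 / 96500 = 3.965 mol
2H⁺ + 2e⁻ → H₂, so n(H₂) = 3.965 / 2 = 1.983 mol
V = 1.983 × 22.4 = 44.42 L
= 44400 mL

44400 mL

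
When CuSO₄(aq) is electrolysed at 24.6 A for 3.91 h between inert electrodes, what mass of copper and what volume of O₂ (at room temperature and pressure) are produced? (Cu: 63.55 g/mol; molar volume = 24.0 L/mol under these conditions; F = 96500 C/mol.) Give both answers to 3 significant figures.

114 g Cu; 21.5 L O₂

Q = 24.6 × 14076 = 3.463×10^5 C; n(e⁻) = 3.463×10^5 / 96500 = 3.589 mol
Cathode: Cu²⁺ + 2e⁻ → Cu → n(Cu) = 3.589/2 = 1.795 mol → 114 g
Anode: 2H₂O → O₂ + 4H⁺ + 4e⁻ → n(O₂) = 3.589/4 = 0.8973 mol → 21.5 L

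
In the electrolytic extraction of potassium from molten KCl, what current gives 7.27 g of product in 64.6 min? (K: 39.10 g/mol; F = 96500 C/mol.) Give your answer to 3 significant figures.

n(K) = 7.27 / 39.10 = 0.1859 mol
K⁺ + e⁻ → K, so n(e⁻) = 0.1859 mol
Q = 0.1859 × 96500 = 17940 C
I = Q / t = 17940 / 3876 s = 4.63 A

4.63 A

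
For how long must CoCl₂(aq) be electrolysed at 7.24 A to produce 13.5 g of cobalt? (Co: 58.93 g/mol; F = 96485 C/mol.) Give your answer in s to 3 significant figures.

6110 s

n(Co) = 13.5 / 58.93 = 0.2291 mol
Co²⁺ + 2e⁻ → Co, so n(e⁻) = 2 × 0.2291 = 0.4582 mol
Q = 0.4582 × 96485 = 44210 C
t = Q / I = 44210 / 7.24 = 6106 s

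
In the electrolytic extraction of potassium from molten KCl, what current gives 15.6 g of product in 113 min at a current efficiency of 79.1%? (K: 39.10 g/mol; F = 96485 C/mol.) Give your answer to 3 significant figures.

7.18 A

n(K) = 15.6 / 39.10 = 0.3990 mol
K⁺ + e⁻ → K, so n(e⁻) = 0.3990 mol
Q = 0.3990 × 96485 / 0.791 = 48670 C
I = Q / t = 48670 / 6780 s = 7.18 A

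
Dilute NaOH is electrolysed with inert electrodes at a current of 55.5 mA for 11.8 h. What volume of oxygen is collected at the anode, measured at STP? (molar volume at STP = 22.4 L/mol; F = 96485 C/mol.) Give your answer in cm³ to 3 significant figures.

Q = It = 0.0555 × 42480 = 2358 C
n(e⁻) = Q/F = 2358/96485 = 0.02444 mol
2H₂O → O₂ + 4H⁺ + 4e⁻, so n(O₂) = 0.02444 / 4 = 0.006110 mol
V = 0.006110 × 22.4 = 0.1369 L
= 137 cm³

137 cm³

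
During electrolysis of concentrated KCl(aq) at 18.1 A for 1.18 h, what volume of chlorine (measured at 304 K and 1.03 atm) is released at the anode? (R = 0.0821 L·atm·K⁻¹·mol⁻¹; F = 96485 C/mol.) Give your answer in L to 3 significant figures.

9.66 L

Charge passed = 18.1 × 4248 = 76890 C
n(e⁻) = 76890 / 96485 = 0.7969 mol
2Cl⁻ → Cl₂ + 2e⁻, so n(Cl₂) = 0.7969 / 2 = 0.3985 mol
V = nRT/P = 0.3985 × 0.0821 × 304 / 1.03 = 9.656 L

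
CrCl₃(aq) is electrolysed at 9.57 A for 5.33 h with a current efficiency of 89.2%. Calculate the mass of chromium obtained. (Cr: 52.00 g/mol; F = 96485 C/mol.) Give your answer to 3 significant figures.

Q = 9.57 × 19188 = 1.836×10^5 C
n(e⁻) = 1.836×10^5 / 96485 = 1.903 mol
Cr³⁺ + 3e⁻ → Cr, so theoretical m(Cr) = 0.6343 × 52.00 = 32.98 g
Actual mass = 89.2% × 32.98 = 29.4 g

29.4 g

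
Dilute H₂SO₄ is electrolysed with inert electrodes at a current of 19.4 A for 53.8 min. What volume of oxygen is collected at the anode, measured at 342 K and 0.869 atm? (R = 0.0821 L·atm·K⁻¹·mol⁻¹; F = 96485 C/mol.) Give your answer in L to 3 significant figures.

5.24 L

Charge passed = 19.4 × 3228 = 62620 C
Moles of electrons = 62620 / 96485 = 0.6490 mol
2H₂O → O₂ + 4H⁺ + 4e⁻, so n(O₂) = 0.6490 / 4 = 0.1623 mol
V = nRT/P = 0.1623 × 0.0821 × 342 / 0.869 = 5.244 L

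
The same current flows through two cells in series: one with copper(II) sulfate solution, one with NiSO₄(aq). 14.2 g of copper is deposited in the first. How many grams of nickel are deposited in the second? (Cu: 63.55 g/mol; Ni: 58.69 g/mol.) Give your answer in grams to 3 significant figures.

n(Cu) = 14.2 / 63.55 = 0.2234 mol
Cu²⁺ + 2e⁻ → Cu, so n(e⁻) = 2 × 0.2234 = 0.4468 mol
In series, the same 0.4468 mol of electrons flows through the second cell.
Ni²⁺ + 2e⁻ → Ni, so n(Ni) = 0.4468 / 2 = 0.2234 mol
m(Ni) = 0.2234 × 58.69 = 13.1 g

13.1 g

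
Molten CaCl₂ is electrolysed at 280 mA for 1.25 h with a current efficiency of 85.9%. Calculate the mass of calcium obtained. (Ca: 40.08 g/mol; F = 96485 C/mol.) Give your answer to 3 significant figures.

Q = 0.280 × 4500 = 1260 C
n(e⁻) = 1260 / 96485 = 0.01306 mol
Ca²⁺ + 2e⁻ → Ca, so theoretical m(Ca) = 0.006530 × 40.08 = 0.2617 g
Actual mass = 85.9% × 0.2617 = 0.225 g

0.225 g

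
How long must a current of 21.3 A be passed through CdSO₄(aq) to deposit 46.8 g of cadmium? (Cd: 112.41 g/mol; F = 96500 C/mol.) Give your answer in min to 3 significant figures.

62.9 min

n(Cd) = 46.8 / 112.41 = 0.4163 mol
Cd²⁺ + 2e⁻ → Cd, so n(e⁻) = 2 × 0.4163 = 0.8326 mol
Q = 0.8326 × 96500 = 80350 C
t = Q / I = 80350 / 21.3 = 3772 s = 62.9 min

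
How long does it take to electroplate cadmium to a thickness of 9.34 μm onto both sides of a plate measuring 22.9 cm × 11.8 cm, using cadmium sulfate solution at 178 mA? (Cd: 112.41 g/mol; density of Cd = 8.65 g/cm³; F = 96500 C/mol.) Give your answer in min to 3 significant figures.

702 min

Plated area = 2 × 22.9 × 11.8 = 540.4 cm²
Volume = 540.4 × 9.34×10⁻⁴ cm = 0.5047 cm³
m(Cd) = 0.5047 × 8.65 = 4.366 g
n(Cd) = 4.366 / 112.41 = 0.03884 mol; n(e⁻) = 2 × 0.03884 = 0.07768 mol
Q = 0.07768 × 96500 = 7496 C
t = 7496 / 0.178 = 42110 s = 702 min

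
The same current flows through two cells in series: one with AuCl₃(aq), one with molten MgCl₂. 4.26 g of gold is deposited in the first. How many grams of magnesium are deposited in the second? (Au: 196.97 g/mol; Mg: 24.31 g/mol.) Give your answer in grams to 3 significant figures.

n(Au) = 4.26 / 196.97 = 0.02163 mol
Au³⁺ + 3e⁻ → Au, so n(e⁻) = 3 × 0.02163 = 0.06489 mol
Same current for the same time ⇒ same n(e⁻) = 0.06489 mol in both cells.
Mg²⁺ + 2e⁻ → Mg, so n(Mg) = 0.06489 / 2 = 0.03245 mol
m(Mg) = 0.03245 × 24.31 = 0.789 g

0.789 g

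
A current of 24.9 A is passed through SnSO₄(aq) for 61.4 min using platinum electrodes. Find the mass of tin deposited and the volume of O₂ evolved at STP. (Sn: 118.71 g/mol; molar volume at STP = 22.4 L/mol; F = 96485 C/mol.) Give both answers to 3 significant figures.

Q = 24.9 × 3684 = 91730 C; n(e⁻) = 91730 / 96485 = 0.9507 mol
Cathode: Sn²⁺ + 2e⁻ → Sn → n(Sn) = 0.9507/2 = 0.4754 mol → 56.4 g
Anode: 2H₂O → O₂ + 4H⁺ + 4e⁻ → n(O₂) = 0.9507/4 = 0.2377 mol → 5.32 L

56.4 g Sn; 5.32 L O₂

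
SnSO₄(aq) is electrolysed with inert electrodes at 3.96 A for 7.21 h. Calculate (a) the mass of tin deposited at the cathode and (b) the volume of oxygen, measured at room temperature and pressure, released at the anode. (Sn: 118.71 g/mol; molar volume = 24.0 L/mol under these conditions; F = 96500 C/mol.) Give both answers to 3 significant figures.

63.2 g Sn; 6.39 L O₂

Q = 3.96 × 25956 = 1.028×10^5 C; n(e⁻) = 1.028×10^5 / 96500 = 1.065 mol
Cathode: Sn²⁺ + 2e⁻ → Sn → n(Sn) = 1.065/2 = 0.5325 mol → 63.2 g
Anode: 2H₂O → O₂ + 4H⁺ + 4e⁻ → n(O₂) = 1.065/4 = 0.2663 mol → 6.39 L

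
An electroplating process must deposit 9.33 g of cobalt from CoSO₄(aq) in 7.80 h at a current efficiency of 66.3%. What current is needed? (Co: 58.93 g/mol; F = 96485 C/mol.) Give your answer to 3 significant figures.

1.64 A

n(Co) = 9.33 / 58.93 = 0.1583 mol
Co²⁺ + 2e⁻ → Co, so n(e⁻) = 2 × 0.1583 = 0.3166 mol
Q = 0.3166 × 96485 / 0.663 = 46070 C
I = Q / t = 46070 / 28080 s = 1.64 A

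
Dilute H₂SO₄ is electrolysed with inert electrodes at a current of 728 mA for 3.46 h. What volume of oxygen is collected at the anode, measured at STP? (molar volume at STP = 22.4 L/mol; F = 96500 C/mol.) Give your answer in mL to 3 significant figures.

526 mL

Charge passed = 0.728 × 12456 = 9068 C
n(e⁻) = 9068 / 96500 = 0.09397 mol
2H₂O → O₂ + 4H⁺ + 4e⁻, so n(O₂) = 0.09397 / 4 = 0.02349 mol
V = 0.02349 × 22.4 = 0.5262 L
= 526 mL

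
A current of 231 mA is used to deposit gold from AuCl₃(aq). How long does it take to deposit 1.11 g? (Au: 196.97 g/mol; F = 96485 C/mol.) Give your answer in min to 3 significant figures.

n(Au) = 1.11 / 196.97 = 0.005635 mol
Au³⁺ + 3e⁻ → Au, so n(e⁻) = 3 × 0.005635 = 0.01691 mol
Q = 0.01691 × 96485 = 1632 C
t = Q / I = 1632 / 0.231 = 7065 s = 118 min

118 min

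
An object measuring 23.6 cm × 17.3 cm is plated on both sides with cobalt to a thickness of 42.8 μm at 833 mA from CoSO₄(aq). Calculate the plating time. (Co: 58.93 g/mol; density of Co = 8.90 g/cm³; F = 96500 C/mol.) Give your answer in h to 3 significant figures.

34.0 h

Plated area = 2 × 23.6 × 17.3 = 816.6 cm²
Volume = 816.6 × 42.8×10⁻⁴ cm = 3.495 cm³
m(Co) = 3.495 × 8.90 = 31.11 g
n(Co) = 31.11 / 58.93 = 0.5279 mol; n(e⁻) = 2 × 0.5279 = 1.056 mol
Q = 1.056 × 96500 = 1.019×10^5 C
t = 1.019×10^5 / 0.833 = 1.223×10^5 s = 34.0 h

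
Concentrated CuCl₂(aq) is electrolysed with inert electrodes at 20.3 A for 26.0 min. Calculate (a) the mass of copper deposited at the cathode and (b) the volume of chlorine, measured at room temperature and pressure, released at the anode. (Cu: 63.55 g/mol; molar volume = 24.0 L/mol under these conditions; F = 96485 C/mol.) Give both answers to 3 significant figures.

10.4 g Cu; 3.94 L Cl₂

Q = 20.3 × 1560 = 31670 C; n(e⁻) = 31670 / 96485 = 0.3282 mol
Cathode: Cu²⁺ + 2e⁻ → Cu → n(Cu) = 0.3282/2 = 0.1641 mol → 10.4 g
Anode: 2Cl⁻ → Cl₂ + 2e⁻ → n(Cl₂) = 0.3282/2 = 0.1641 mol → 3.94 L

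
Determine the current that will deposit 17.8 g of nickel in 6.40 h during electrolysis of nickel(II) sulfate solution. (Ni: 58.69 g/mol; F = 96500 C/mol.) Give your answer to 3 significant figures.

n(Ni) = 17.8 / 58.69 = 0.3033 mol
Ni²⁺ + 2e⁻ → Ni, so n(e⁻) = 2 × 0.3033 = 0.6066 mol
Q = 0.6066 × 96500 = 58540 C
I = Q / t = 58540 / 23040 s = 2.54 A

2.54 A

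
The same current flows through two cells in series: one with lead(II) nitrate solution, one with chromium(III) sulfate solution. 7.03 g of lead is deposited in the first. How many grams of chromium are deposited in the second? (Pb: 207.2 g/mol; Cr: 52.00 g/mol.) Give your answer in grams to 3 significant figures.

1.18 g

n(Pb) = 7.03 / 207.2 = 0.03393 mol
Pb²⁺ + 2e⁻ → Pb, so n(e⁻) = 2 × 0.03393 = 0.06786 mol
In series, the same 0.06786 mol of electrons flows through the second cell.
Cr³⁺ + 3e⁻ → Cr, so n(Cr) = 0.06786 / 3 = 0.02262 mol
m(Cr) = 0.02262 × 52.00 = 1.18 g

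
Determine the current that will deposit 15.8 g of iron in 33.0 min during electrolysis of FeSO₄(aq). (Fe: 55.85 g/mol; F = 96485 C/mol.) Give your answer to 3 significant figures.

n(Fe) = 15.8 / 55.85 = 0.2829 mol
Fe²⁺ + 2e⁻ → Fe, so n(e⁻) = 2 × 0.2829 = 0.5658 mol
Q = 0.5658 × 96485 = 54590 C
I = Q / t = 54590 / 1980 s = 27.6 A

27.6 A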